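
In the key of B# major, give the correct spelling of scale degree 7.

A##

The B# major scale runs B# C## D## E# F## G## A##.
Degree 7 is A##.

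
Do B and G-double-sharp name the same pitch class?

No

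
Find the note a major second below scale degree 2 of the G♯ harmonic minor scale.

G#

Scale degree 2 of G# harmonic minor is A#.
A major second (2 semitones) below A# lands on the letter G, giving G#.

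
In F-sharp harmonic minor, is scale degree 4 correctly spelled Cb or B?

B

Each scale degree takes a distinct letter name. Degree 4 of a scale on F must use the letter B.
B and Cb are enharmonically the same pitch, but only B uses the letter B, so it is the correct spelling here.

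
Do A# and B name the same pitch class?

No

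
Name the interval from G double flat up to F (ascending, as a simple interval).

augmented seventh

The letter names run G→F, a span of 6 letter steps, so the interval is some kind of seventh.
Gbb to F is 12 semitones. A major seventh is 11, so 12 makes it augmented.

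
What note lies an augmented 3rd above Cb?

C up a major third is E, so the target letter is E.
From Cb, an augmented third is 5 semitones up: E.

E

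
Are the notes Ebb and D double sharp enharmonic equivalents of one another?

No

Two spellings are enharmonically equivalent only if they share a pitch class.
Here Ebb → 2, D## → 4; 2 ≠ 4, so they are not.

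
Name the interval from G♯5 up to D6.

diminished fifth

Counting letters G–A–B–C–D gives a fifth.
G#→D = 6 semitones, 1 narrower than the perfect fifth (7), so diminished.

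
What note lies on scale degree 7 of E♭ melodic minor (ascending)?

D

The Eb melodic minor (ascending) scale runs Eb F Gb Ab Bb C D.
Degree 7 is D.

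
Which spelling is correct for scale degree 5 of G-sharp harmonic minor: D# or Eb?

Each scale degree takes a distinct letter name. Degree 5 of a scale on G must use the letter D.
D# and Eb are enharmonically the same pitch, but only D# uses the letter D, so it is the correct spelling here.

D#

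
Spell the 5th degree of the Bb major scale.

F

The Bb major scale runs Bb C D Eb F G A.
Degree 5 is F.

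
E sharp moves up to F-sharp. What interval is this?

minor second

The letter names run E→F, a span of 1 letter step, so the interval is some kind of second.
E# to F# is 1 semitone. A major second is 2, so 1 makes it minor.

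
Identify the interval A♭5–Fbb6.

The letter names run A→F, a span of 5 letter steps, so the interval is some kind of sixth.
Ab to Fbb is 7 semitones. A major sixth is 9, so 7 makes it diminished.

diminished sixth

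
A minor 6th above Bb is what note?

Gb

A sixth above B lands on the letter G.
A minor sixth spans 8 semitones, so Bb moves to pitch class 6. On the letter G that is Gb.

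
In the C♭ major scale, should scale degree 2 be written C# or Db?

Db

Each scale degree takes a distinct letter name. Degree 2 of a scale on C must use the letter D.
Db and C# are enharmonically the same pitch, but only Db uses the letter D, so it is the correct spelling here.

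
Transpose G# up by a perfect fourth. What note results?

A fourth above G lands on the letter C.
A perfect fourth spans 5 semitones, so G# moves to pitch class 1. On the letter C that is C#.

C#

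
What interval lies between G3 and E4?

Counting letters G–A–B–C–D–E gives a sixth.
G→E = 9 semitones, exactly the major sixth.

major sixth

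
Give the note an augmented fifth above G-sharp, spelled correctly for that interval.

D##

G up a perfect fifth is D, so the target letter is D.
From G#, an augmented fifth is 8 semitones up: D##.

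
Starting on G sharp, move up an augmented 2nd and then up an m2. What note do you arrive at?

An augmented second up from G# is A## (letter A, 3 semitones up).
A minor second up from A## is B# (letter B, 1 semitone up).

B#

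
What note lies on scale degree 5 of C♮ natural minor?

G

Degree 5 takes the letter 4 steps above C, which is G.
In natural minor, degree 5 sits 7 semitones above the tonic. C + 7 semitones is pitch class 7, spelled on G as G.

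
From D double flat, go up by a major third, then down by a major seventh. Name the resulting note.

Gbb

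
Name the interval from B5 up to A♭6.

diminished seventh

Counting letters B–C–D–E–F–G–A gives a seventh.
B→Ab = 9 semitones, 2 narrower than the major seventh (11), so diminished.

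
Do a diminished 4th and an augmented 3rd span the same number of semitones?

A diminished fourth spans 4 semitones; an augmented third spans 5.
The spans differ, so they are not enharmonic equivalents.

No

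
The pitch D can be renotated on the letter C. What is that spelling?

C##

D is pitch class 2. The letter C alone is pitch class 0.
To reach pitch class 2 from C requires an offset of +2 semitones, i.e. double sharp: C##.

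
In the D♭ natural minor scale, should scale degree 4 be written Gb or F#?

Gb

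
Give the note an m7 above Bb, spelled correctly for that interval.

Ab

B up a major seventh is A#, so the target letter is A.
From Bb, a minor seventh is 10 semitones up: Ab.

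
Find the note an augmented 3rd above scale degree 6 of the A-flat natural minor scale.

A

Scale degree 6 of Ab natural minor is Fb.
An augmented third (5 semitones) above Fb lands on the letter A, giving A.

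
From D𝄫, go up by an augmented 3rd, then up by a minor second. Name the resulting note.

An augmented third up from Dbb is F (letter F, 5 semitones up).
A minor second up from F is Gb (letter G, 1 semitone up).

Gb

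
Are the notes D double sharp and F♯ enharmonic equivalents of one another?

No

Two spellings are enharmonically equivalent only if they share a pitch class.
Here D## → 4, F# → 6; 4 ≠ 6, so they are not.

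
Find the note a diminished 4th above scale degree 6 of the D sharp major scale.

Scale degree 6 of D# major is B#.
A diminished fourth (4 semitones) above B# lands on the letter E, giving E.

E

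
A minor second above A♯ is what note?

A up a major second is B, so the target letter is B.
From A#, a minor second is 1 semitone up: B.

B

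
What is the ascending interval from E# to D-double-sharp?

The letter names run E→D, a span of 6 letter steps, so the interval is some kind of seventh.
E# to D## is 11 semitones. A major seventh is 11, so 11 makes it major.

major seventh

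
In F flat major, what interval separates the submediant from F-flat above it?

minor third

The submediant of Fb major is Db.
Db up to Fb: letters D→F make it a third; 3 semitones makes it minor.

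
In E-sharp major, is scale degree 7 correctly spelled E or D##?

D##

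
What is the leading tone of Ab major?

G

Degree 7 takes the letter 6 steps above A, which is G.
In major, degree 7 sits 11 semitones above the tonic. Ab + 11 semitones is pitch class 7, spelled on G as G.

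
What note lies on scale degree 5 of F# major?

C#

Degree 5 takes the letter 4 steps above F, which is C.
In major, degree 5 sits 7 semitones above the tonic. F# + 7 semitones is pitch class 1, spelled on C as C#.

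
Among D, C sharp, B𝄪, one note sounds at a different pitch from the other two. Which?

D

In 12-tone equal temperament, enharmonic equivalents share a pitch class. D is pitch class 2; C# is pitch class 1; B## is pitch class 1.
C# and B## share pitch class 1, while D is pitch class 2.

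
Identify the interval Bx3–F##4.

diminished fifth

The letter names run B→F, a span of 4 letter steps, so the interval is some kind of fifth.
B## to F## is 6 semitones. A perfect fifth is 7, so 6 makes it diminished.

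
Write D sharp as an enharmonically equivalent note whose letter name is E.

D# is pitch class 3. The letter E alone is pitch class 4.
To reach pitch class 3 from E requires an offset of -1 semitone, i.e. flat: Eb.

Eb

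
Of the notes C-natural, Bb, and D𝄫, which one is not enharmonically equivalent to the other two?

Bb

In 12-tone equal temperament, enharmonic equivalents share a pitch class. C is pitch class 0; Bb is pitch class 10; Dbb is pitch class 0.
C and Dbb share pitch class 0, while Bb is pitch class 10.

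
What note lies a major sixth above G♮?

G up a major sixth is E, so the target letter is E.
From G, a major sixth is 9 semitones up: E.

E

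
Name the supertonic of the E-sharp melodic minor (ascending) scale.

F##

The E# melodic minor (ascending) scale runs E# F## G# A# B# C## D##.
Degree 2 is F##.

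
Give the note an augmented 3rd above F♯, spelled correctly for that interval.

A##

A third above F lands on the letter A.
An augmented third spans 5 semitones, so F# moves to pitch class 11. On the letter A that is A##.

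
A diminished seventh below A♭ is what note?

B

A down a major seventh is Bb, so the target letter is B.
From Ab, a diminished seventh is 9 semitones down: B.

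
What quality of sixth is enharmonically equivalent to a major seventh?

A major seventh spans 11 semitones.
A sixth spanning 11 semitones is doubly augmented (the major sixth is 9).

doubly augmented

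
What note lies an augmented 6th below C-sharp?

Eb

A sixth below C lands on the letter E.
An augmented sixth spans 10 semitones, so C# moves to pitch class 3. On the letter E that is Eb.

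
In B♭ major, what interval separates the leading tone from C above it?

The leading tone of Bb major is A.
A up to C: letters A→C make it a third; 3 semitones makes it minor.

minor third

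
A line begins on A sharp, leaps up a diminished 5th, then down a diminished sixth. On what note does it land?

G##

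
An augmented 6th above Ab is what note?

F#

A sixth above A lands on the letter F.
An augmented sixth spans 10 semitones, so Ab moves to pitch class 6. On the letter F that is F#.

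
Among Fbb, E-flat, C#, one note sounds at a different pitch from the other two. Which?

C#

In 12-tone equal temperament, enharmonic equivalents share a pitch class. Fbb is pitch class 3; Eb is pitch class 3; C# is pitch class 1.
Fbb and Eb share pitch class 3, while C# is pitch class 1.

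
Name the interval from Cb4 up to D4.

augmented second

The letter names run C→D, a span of 1 letter step, so the interval is some kind of second.
Cb to D is 3 semitones. A major second is 2, so 3 makes it augmented.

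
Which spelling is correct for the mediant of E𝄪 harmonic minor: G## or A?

G##

Each scale degree takes a distinct letter name. Degree 3 of a scale on E must use the letter G.
G## and A are enharmonically the same pitch, but only G## uses the letter G, so it is the correct spelling here.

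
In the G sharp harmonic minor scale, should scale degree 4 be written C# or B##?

C#

Each scale degree takes a distinct letter name. Degree 4 of a scale on G must use the letter C.
C# and B## are enharmonically the same pitch, but only C# uses the letter C, so it is the correct spelling here.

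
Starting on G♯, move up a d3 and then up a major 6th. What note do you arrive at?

G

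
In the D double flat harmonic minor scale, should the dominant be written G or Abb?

Each scale degree takes a distinct letter name. Degree 5 of a scale on D must use the letter A.
Abb and G are enharmonically the same pitch, but only Abb uses the letter A, so it is the correct spelling here.

Abb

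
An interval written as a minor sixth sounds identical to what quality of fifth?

augmented

A minor sixth spans 8 semitones.
A fifth spanning 8 semitones is augmented (the perfect fifth is 7).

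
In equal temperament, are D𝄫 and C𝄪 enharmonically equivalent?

Two spellings are enharmonically equivalent only if they share a pitch class.
Here Dbb → 0, C## → 2; 0 ≠ 2, so they are not.

No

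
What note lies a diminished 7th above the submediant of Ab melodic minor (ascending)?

The submediant of Ab melodic minor (ascending) is F.
A diminished seventh (9 semitones) above F lands on the letter E, giving Ebb.

Ebb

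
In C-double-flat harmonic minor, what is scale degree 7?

Degree 7 takes the letter 6 steps above C, which is B.
In harmonic minor, degree 7 sits 11 semitones above the tonic. Cbb + 11 semitones is pitch class 9, spelled on B as Bbb.

Bbb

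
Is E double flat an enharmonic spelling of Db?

No

Ebb is pitch class 2; Db is pitch class 1.
The pitch classes differ (2 vs. 1), so they are not enharmonic equivalents.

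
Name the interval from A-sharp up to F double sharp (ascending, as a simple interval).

The letter names run A→F, a span of 5 letter steps, so the interval is some kind of sixth.
A# to F## is 9 semitones. A major sixth is 9, so 9 makes it major.

major sixth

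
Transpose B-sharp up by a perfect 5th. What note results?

F##

B up a perfect fifth is F#, so the target letter is F.
From B#, a perfect fifth is 7 semitones up: F##.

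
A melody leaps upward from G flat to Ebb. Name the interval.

The letter names run G→E, a span of 5 letter steps, so the interval is some kind of sixth.
Gb to Ebb is 8 semitones. A major sixth is 9, so 8 makes it minor.

minor sixth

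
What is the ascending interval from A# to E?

diminished fifth

The letter names run A→E, a span of 4 letter steps, so the interval is some kind of fifth.
A# to E is 6 semitones. A perfect fifth is 7, so 6 makes it diminished.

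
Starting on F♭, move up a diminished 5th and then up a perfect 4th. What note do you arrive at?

A diminished fifth up from Fb is Cbb (letter C, 6 semitones up).
A perfect fourth up from Cbb is Fbb (letter F, 5 semitones up).

Fbb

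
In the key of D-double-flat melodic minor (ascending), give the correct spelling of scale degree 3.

The Dbb melodic minor (ascending) scale runs Dbb Ebb Fbb Gbb Abb Bbb Cb.
Degree 3 is Fbb.

Fbb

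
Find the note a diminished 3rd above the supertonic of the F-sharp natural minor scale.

The supertonic of F# natural minor is G#.
A diminished third (2 semitones) above G# lands on the letter B, giving Bb.

Bb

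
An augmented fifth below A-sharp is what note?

D

A fifth below A lands on the letter D.
An augmented fifth spans 8 semitones, so A# moves to pitch class 2. On the letter D that is D.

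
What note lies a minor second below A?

G#

A down a major second is G, so the target letter is G.
From A, a minor second is 1 semitone down: G#.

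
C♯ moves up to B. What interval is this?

minor seventh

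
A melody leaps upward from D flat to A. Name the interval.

The letter names run D→A, a span of 4 letter steps, so the interval is some kind of fifth.
Db to A is 8 semitones. A perfect fifth is 7, so 8 makes it augmented.

augmented fifth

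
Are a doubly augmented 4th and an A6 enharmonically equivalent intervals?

No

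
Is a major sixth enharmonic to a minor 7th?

No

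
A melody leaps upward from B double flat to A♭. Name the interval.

major seventh

Counting letters B–C–D–E–F–G–A gives a seventh.
Bbb→Ab = 11 semitones, exactly the major seventh.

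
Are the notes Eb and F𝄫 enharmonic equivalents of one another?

Yes

Eb is pitch class 3; Fbb is pitch class 3.
All spellings map to pitch class 3, so they are enharmonically equivalent.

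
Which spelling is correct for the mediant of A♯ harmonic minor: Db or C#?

C#

Each scale degree takes a distinct letter name. Degree 3 of a scale on A must use the letter C.
C# and Db are enharmonically the same pitch, but only C# uses the letter C, so it is the correct spelling here.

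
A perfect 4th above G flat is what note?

G up a perfect fourth is C, so the target letter is C.
From Gb, a perfect fourth is 5 semitones up: Cb.

Cb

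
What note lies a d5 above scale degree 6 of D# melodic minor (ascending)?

F#

Scale degree 6 of D# melodic minor (ascending) is B#.
A diminished fifth (6 semitones) above B# lands on the letter F, giving F#.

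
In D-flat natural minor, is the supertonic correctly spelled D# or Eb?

Eb

Each scale degree takes a distinct letter name. Degree 2 of a scale on D must use the letter E.
Eb and D# are enharmonically the same pitch, but only Eb uses the letter E, so it is the correct spelling here.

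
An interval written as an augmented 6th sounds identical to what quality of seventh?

An augmented sixth spans 10 semitones.
A seventh spanning 10 semitones is minor (the major seventh is 11).

minor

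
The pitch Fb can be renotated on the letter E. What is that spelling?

E

Plain E sits at the same pitch as Fb, so on the letter E the same pitch needs a natural: E.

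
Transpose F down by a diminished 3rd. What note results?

F down a major third is Db, so the target letter is D.
From F, a diminished third is 2 semitones down: D#.

D#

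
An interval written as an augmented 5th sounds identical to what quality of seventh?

An augmented fifth spans 8 semitones.
A seventh spanning 8 semitones is doubly diminished (the major seventh is 11).

doubly diminished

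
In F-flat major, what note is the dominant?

Cb

Degree 5 takes the letter 4 steps above F, which is C.
In major, degree 5 sits 7 semitones above the tonic. Fb + 7 semitones is pitch class 11, spelled on C as Cb.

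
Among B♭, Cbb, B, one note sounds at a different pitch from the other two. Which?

B

In 12-tone equal temperament, enharmonic equivalents share a pitch class. Bb is pitch class 10; Cbb is pitch class 10; B is pitch class 11.
Bb and Cbb share pitch class 10, while B is pitch class 11.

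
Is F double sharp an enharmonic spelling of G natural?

F## is pitch class 7; G is pitch class 7.
All spellings map to pitch class 7, so they are enharmonically equivalent.

Yes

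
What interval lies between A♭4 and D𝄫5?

diminished fourth

The letter names run A→D, a span of 3 letter steps, so the interval is some kind of fourth.
Ab to Dbb is 4 semitones. A perfect fourth is 5, so 4 makes it diminished.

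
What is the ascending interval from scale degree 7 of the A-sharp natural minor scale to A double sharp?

augmented second

Scale degree 7 of A# natural minor is G#.
G# up to A##: letters G→A make it a second; 3 semitones makes it augmented.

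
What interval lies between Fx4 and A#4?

minor third

The letter names run F→A, a span of 2 letter steps, so the interval is some kind of third.
F## to A# is 3 semitones. A major third is 4, so 3 makes it minor.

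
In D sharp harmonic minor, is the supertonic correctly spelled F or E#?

E#

Each scale degree takes a distinct letter name. Degree 2 of a scale on D must use the letter E.
E# and F are enharmonically the same pitch, but only E# uses the letter E, so it is the correct spelling here.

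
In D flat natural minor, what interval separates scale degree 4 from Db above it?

Scale degree 4 of Db natural minor is Gb.
Gb up to Db: letters G→D make it a fifth; 7 semitones makes it perfect.

perfect fifth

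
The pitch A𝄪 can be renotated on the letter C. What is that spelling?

Cb

Plain C sits 1 semitone above A##, so on the letter C the same pitch needs a flat: Cb.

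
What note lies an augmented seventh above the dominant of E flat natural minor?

The dominant of Eb natural minor is Bb.
An augmented seventh (12 semitones) above Bb lands on the letter A, giving A#.

A#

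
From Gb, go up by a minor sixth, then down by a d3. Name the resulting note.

C

A minor sixth up from Gb is Ebb (letter E, 8 semitones up).
A diminished third down from Ebb is C (letter C, 2 semitones down).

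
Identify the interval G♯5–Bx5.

augmented third

The letter names run G→B, a span of 2 letter steps, so the interval is some kind of third.
G# to B## is 5 semitones. A major third is 4, so 5 makes it augmented.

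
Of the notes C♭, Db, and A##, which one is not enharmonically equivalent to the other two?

In 12-tone equal temperament, enharmonic equivalents share a pitch class. Cb is pitch class 11; Db is pitch class 1; A## is pitch class 11.
Cb and A## share pitch class 11, while Db is pitch class 1.

Db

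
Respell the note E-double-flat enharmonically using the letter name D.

D

Plain D sits at the same pitch as Ebb, so on the letter D the same pitch needs a natural: D.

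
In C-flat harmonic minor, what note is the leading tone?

Bb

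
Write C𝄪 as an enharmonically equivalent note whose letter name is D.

C## is pitch class 2. The letter D alone is pitch class 2.
Pitch class 2 on D needs no accidental: D.

D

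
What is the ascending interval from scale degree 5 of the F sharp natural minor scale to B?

minor seventh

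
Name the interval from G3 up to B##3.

The letter names run G→B, a span of 2 letter steps, so the interval is some kind of third.
G to B## is 6 semitones. A major third is 4, so 6 makes it doubly augmented.

doubly augmented third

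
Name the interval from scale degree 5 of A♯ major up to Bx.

augmented fifth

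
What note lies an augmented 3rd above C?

C up a major third is E, so the target letter is E.
From C, an augmented third is 5 semitones up: E#.

E#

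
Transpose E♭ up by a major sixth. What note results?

C

E up a major sixth is C#, so the target letter is C.
From Eb, a major sixth is 9 semitones up: C.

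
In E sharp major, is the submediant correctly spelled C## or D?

Each scale degree takes a distinct letter name. Degree 6 of a scale on E must use the letter C.
C## and D are enharmonically the same pitch, but only C## uses the letter C, so it is the correct spelling here.

C##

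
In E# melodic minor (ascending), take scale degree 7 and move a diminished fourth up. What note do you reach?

G#

Scale degree 7 of E# melodic minor (ascending) is D##.
A diminished fourth (4 semitones) above D## lands on the letter G, giving G#.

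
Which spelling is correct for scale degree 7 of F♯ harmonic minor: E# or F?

E#

Each scale degree takes a distinct letter name. Degree 7 of a scale on F must use the letter E.
E# and F are enharmonically the same pitch, but only E# uses the letter E, so it is the correct spelling here.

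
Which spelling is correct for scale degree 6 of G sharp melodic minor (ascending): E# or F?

E#

Each scale degree takes a distinct letter name. Degree 6 of a scale on G must use the letter E.
E# and F are enharmonically the same pitch, but only E# uses the letter E, so it is the correct spelling here.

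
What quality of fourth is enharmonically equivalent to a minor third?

A minor third spans 3 semitones.
A fourth spanning 3 semitones is doubly diminished (the perfect fourth is 5).

doubly diminished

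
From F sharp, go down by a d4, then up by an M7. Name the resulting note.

B##

A diminished fourth down from F# is C## (letter C, 4 semitones down).
A major seventh up from C## is B## (letter B, 11 semitones up).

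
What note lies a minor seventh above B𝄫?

Abb

B up a major seventh is A#, so the target letter is A.
From Bbb, a minor seventh is 10 semitones up: Abb.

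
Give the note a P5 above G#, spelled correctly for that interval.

G up a perfect fifth is D, so the target letter is D.
From G#, a perfect fifth is 7 semitones up: D#.

D#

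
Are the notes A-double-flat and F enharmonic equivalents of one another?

No

Abb is pitch class 7; F is pitch class 5.
The pitch classes differ (7 vs. 5), so they are not enharmonic equivalents.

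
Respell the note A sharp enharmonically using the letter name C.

A# is pitch class 10. The letter C alone is pitch class 0.
To reach pitch class 10 from C requires an offset of -2 semitones, i.e. double flat: Cbb.

Cbb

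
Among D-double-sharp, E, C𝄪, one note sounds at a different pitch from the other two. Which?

In 12-tone equal temperament, enharmonic equivalents share a pitch class. D## is pitch class 4; E is pitch class 4; C## is pitch class 2.
D## and E share pitch class 4, while C## is pitch class 2.

C##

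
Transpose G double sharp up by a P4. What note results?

G up a perfect fourth is C, so the target letter is C.
From G##, a perfect fourth is 5 semitones up: C##.

C##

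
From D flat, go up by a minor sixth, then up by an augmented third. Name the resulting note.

A minor sixth up from Db is Bbb (letter B, 8 semitones up).
An augmented third up from Bbb is D (letter D, 5 semitones up).

D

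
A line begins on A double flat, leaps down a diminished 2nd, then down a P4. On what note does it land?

D

A diminished second down from Abb is G (letter G, 0 semitones down).
A perfect fourth down from G is D (letter D, 5 semitones down).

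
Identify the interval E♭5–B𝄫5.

diminished fifth

The letter names run E→B, a span of 4 letter steps, so the interval is some kind of fifth.
Eb to Bbb is 6 semitones. A perfect fifth is 7, so 6 makes it diminished.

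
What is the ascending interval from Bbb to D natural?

Counting letters B–C–D gives a third.
Bbb→D = 5 semitones, 1 wider than the major third (4), so augmented.

augmented third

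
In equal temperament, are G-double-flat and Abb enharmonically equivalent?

No

Gbb is pitch class 5; Abb is pitch class 7.
The pitch classes differ (5 vs. 7), so they are not enharmonic equivalents.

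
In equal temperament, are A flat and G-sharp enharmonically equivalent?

Ab is pitch class 8; G# is pitch class 8.
All spellings map to pitch class 8, so they are enharmonically equivalent.

Yes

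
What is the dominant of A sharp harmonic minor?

E#

Degree 5 takes the letter 4 steps above A, which is E.
In harmonic minor, degree 5 sits 7 semitones above the tonic. A# + 7 semitones is pitch class 5, spelled on E as E#.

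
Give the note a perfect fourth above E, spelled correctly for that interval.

A

E up a perfect fourth is A, so the target letter is A.
From E, a perfect fourth is 5 semitones up: A.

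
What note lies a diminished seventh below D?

E#

D down a major seventh is Eb, so the target letter is E.
From D, a diminished seventh is 9 semitones down: E#.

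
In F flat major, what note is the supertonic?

Degree 2 takes the letter 1 step above F, which is G.
In major, degree 2 sits 2 semitones above the tonic. Fb + 2 semitones is pitch class 6, spelled on G as Gb.

Gb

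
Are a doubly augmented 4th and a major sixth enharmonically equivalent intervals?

No

A doubly augmented fourth spans 7 semitones; a major sixth spans 9.
The spans differ, so they are not enharmonic equivalents.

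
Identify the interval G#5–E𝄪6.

augmented sixth

Counting letters G–A–B–C–D–E gives a sixth.
G#→E## = 10 semitones, 1 wider than the major sixth (9), so augmented.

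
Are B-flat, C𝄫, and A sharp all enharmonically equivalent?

Bb = pitch class 10 and Cbb = pitch class 10 and A# = pitch class 10 — the same pitch class, so they are enharmonic equivalents.

Yes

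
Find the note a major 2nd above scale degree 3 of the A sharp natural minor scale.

Scale degree 3 of A# natural minor is C#.
A major second (2 semitones) above C# lands on the letter D, giving D#.

D#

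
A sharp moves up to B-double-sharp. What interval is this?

augmented second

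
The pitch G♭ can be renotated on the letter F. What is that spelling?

Plain F sits 1 semitone below Gb, so on the letter F the same pitch needs a sharp: F#.

F#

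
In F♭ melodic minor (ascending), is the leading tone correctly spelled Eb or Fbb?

Eb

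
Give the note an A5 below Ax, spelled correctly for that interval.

D#

A down a perfect fifth is D, so the target letter is D.
From A##, an augmented fifth is 8 semitones down: D#.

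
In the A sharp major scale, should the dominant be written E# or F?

Each scale degree takes a distinct letter name. Degree 5 of a scale on A must use the letter E.
E# and F are enharmonically the same pitch, but only E# uses the letter E, so it is the correct spelling here.

E#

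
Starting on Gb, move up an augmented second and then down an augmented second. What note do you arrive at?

An augmented second up from Gb is A (letter A, 3 semitones up).
An augmented second down from A is Gb (letter G, 3 semitones down).

Gb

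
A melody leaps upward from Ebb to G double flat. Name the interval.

The letter names run E→G, a span of 2 letter steps, so the interval is some kind of third.
Ebb to Gbb is 3 semitones. A major third is 4, so 3 makes it minor.

minor third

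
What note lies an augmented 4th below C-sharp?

G

A fourth below C lands on the letter G.
An augmented fourth spans 6 semitones, so C# moves to pitch class 7. On the letter G that is G.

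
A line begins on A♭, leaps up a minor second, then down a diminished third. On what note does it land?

G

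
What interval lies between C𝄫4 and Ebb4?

major third

The letter names run C→E, a span of 2 letter steps, so the interval is some kind of third.
Cbb to Ebb is 4 semitones. A major third is 4, so 4 makes it major.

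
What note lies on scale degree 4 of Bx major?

E##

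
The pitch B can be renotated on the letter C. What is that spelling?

B is pitch class 11. The letter C alone is pitch class 0.
To reach pitch class 11 from C requires an offset of -1 semitone, i.e. flat: Cb.

Cb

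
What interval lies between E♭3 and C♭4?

Counting letters E–F–G–A–B–C gives a sixth.
Eb→Cb = 8 semitones, 1 narrower than the major sixth (9), so minor.

minor sixth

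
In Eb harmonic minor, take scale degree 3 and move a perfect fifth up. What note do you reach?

Db

Scale degree 3 of Eb harmonic minor is Gb.
A perfect fifth (7 semitones) above Gb lands on the letter D, giving Db.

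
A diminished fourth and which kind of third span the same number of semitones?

A diminished fourth spans 4 semitones.
A third spanning 4 semitones is major (the major third is 4).

major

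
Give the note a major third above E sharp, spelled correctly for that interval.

E up a major third is G#, so the target letter is G.
From E#, a major third is 4 semitones up: G##.

G##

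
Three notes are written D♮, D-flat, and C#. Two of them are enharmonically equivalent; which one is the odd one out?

In 12-tone equal temperament, enharmonic equivalents share a pitch class. D is pitch class 2; Db is pitch class 1; C# is pitch class 1.
Db and C# share pitch class 1, while D is pitch class 2.

D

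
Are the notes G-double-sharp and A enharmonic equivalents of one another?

G## is pitch class 9; A is pitch class 9.
All spellings map to pitch class 9, so they are enharmonically equivalent.

Yes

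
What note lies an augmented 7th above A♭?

A up a major seventh is G#, so the target letter is G.
From Ab, an augmented seventh is 12 semitones up: G#.

G#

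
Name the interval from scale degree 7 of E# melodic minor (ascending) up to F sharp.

Scale degree 7 of E# melodic minor (ascending) is D##.
D## up to F#: letters D→F make it a third; 2 semitones makes it diminished.

diminished third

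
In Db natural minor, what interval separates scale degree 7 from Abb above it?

minor sixth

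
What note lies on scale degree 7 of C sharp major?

B#

Degree 7 takes the letter 6 steps above C, which is B.
In major, degree 7 sits 11 semitones above the tonic. C# + 11 semitones is pitch class 0, spelled on B as B#.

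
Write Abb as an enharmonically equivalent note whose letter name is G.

G

Plain G sits at the same pitch as Abb, so on the letter G the same pitch needs a natural: G.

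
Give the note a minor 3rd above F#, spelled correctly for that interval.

F up a major third is A, so the target letter is A.
From F#, a minor third is 3 semitones up: A.

A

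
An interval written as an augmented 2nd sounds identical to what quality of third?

minor

An augmented second spans 3 semitones.
A third spanning 3 semitones is minor (the major third is 4).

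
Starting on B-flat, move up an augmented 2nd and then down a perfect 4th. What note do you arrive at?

G#

An augmented second up from Bb is C# (letter C, 3 semitones up).
A perfect fourth down from C# is G# (letter G, 5 semitones down).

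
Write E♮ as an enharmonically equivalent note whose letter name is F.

E is pitch class 4. The letter F alone is pitch class 5.
To reach pitch class 4 from F requires an offset of -1 semitone, i.e. flat: Fb.

Fb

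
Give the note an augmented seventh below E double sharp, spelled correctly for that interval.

A seventh below E lands on the letter F.
An augmented seventh spans 12 semitones, so E## moves to pitch class 6. On the letter F that is F#.

F#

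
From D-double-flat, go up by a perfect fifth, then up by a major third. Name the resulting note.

A perfect fifth up from Dbb is Abb (letter A, 7 semitones up).
A major third up from Abb is Cb (letter C, 4 semitones up).

Cb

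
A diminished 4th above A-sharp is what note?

D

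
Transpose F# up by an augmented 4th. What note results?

F up a perfect fourth is Bb, so the target letter is B.
From F#, an augmented fourth is 6 semitones up: B#.

B#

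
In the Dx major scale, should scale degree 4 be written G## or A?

Each scale degree takes a distinct letter name. Degree 4 of a scale on D must use the letter G.
G## and A are enharmonically the same pitch, but only G## uses the letter G, so it is the correct spelling here.

G##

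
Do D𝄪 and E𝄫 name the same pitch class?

D## is pitch class 4; Ebb is pitch class 2.
The pitch classes differ (4 vs. 2), so they are not enharmonic equivalents.

No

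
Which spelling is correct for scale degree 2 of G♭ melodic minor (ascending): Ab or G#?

Each scale degree takes a distinct letter name. Degree 2 of a scale on G must use the letter A.
Ab and G# are enharmonically the same pitch, but only Ab uses the letter A, so it is the correct spelling here.

Ab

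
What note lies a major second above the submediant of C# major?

B#

The submediant of C# major is A#.
A major second (2 semitones) above A# lands on the letter B, giving B#.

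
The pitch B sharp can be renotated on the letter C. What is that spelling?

C

B# is pitch class 0. The letter C alone is pitch class 0.
Pitch class 0 on C needs no accidental: C.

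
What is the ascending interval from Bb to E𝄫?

diminished fourth

The letter names run B→E, a span of 3 letter steps, so the interval is some kind of fourth.
Bb to Ebb is 4 semitones. A perfect fourth is 5, so 4 makes it diminished.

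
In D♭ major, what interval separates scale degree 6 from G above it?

major sixth

Scale degree 6 of Db major is Bb.
Bb up to G: letters B→G make it a sixth; 9 semitones makes it major.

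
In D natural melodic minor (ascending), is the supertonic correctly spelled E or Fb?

E

Each scale degree takes a distinct letter name. Degree 2 of a scale on D must use the letter E.
E and Fb are enharmonically the same pitch, but only E uses the letter E, so it is the correct spelling here.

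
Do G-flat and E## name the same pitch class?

Yes

Gb = pitch class 6 and E## = pitch class 6 — the same pitch class, so they are enharmonic equivalents.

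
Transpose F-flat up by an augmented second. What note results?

A second above F lands on the letter G.
An augmented second spans 3 semitones, so Fb moves to pitch class 7. On the letter G that is G.

G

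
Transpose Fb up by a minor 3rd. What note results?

Abb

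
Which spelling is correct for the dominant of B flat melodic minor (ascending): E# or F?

Each scale degree takes a distinct letter name. Degree 5 of a scale on B must use the letter F.
F and E# are enharmonically the same pitch, but only F uses the letter F, so it is the correct spelling here.

F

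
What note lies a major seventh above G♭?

F

A seventh above G lands on the letter F.
A major seventh spans 11 semitones, so Gb moves to pitch class 5. On the letter F that is F.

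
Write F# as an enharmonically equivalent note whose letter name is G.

Gb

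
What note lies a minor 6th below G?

B

A sixth below G lands on the letter B.
A minor sixth spans 8 semitones, so G moves to pitch class 11. On the letter B that is B.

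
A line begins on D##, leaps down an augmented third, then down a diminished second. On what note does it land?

An augmented third down from D## is B (letter B, 5 semitones down).
A diminished second down from B is A## (letter A, 0 semitones down).

A##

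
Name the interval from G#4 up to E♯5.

major sixth

Counting letters G–A–B–C–D–E gives a sixth.
G#→E# = 9 semitones, exactly the major sixth.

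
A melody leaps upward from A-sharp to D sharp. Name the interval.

The letter names run A→D, a span of 3 letter steps, so the interval is some kind of fourth.
A# to D# is 5 semitones. A perfect fourth is 5, so 5 makes it perfect.

perfect fourth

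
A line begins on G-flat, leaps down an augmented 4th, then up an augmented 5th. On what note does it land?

An augmented fourth down from Gb is Dbb (letter D, 6 semitones down).
An augmented fifth up from Dbb is Ab (letter A, 8 semitones up).

Ab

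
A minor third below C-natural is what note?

A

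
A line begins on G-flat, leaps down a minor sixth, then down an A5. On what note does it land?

Ebb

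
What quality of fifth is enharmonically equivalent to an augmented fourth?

An augmented fourth spans 6 semitones.
A fifth spanning 6 semitones is diminished (the perfect fifth is 7).

diminished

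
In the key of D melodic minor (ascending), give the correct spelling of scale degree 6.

B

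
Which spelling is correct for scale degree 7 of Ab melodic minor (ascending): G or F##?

G

Each scale degree takes a distinct letter name. Degree 7 of a scale on A must use the letter G.
G and F## are enharmonically the same pitch, but only G uses the letter G, so it is the correct spelling here.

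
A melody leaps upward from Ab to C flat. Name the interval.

minor third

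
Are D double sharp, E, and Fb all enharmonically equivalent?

Yes

D## is pitch class 4; E is pitch class 4; Fb is pitch class 4.
All spellings map to pitch class 4, so they are enharmonically equivalent.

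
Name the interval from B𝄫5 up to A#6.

doubly augmented seventh

The letter names run B→A, a span of 6 letter steps, so the interval is some kind of seventh.
Bbb to A# is 13 semitones. A major seventh is 11, so 13 makes it doubly augmented.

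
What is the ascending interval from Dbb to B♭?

augmented sixth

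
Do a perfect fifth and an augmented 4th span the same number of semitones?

A perfect fifth spans 7 semitones; an augmented fourth spans 6.
The spans differ, so they are not enharmonic equivalents.

No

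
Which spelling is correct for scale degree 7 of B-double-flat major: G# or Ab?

Ab

Each scale degree takes a distinct letter name. Degree 7 of a scale on B must use the letter A.
Ab and G# are enharmonically the same pitch, but only Ab uses the letter A, so it is the correct spelling here.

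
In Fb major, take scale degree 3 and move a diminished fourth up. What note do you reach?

Scale degree 3 of Fb major is Ab.
A diminished fourth (4 semitones) above Ab lands on the letter D, giving Dbb.

Dbb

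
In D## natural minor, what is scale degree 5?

The D## natural minor scale runs D## E## F## G## A## B# C##.
Degree 5 is A##.

A##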